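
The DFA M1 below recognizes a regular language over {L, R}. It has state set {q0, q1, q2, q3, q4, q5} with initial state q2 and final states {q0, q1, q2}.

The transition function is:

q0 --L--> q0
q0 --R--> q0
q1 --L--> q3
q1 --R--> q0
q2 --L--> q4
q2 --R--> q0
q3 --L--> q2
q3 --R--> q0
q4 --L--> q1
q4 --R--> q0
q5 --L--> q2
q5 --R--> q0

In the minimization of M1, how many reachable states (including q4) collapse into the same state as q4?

States {q5} cannot be reached from the start state, so discard them.
Start with accepting vs non-accepting: {q0,q1,q2} | {q3,q4}.
On input L, block {q0,q1,q2} splits into {q1,q2} and {q0}.
Stable partition: {q1,q2} | {q3,q4} | {q0} — 3 equivalence classes.
The equivalence class containing q4 is {q3,q4}, of size 2.

2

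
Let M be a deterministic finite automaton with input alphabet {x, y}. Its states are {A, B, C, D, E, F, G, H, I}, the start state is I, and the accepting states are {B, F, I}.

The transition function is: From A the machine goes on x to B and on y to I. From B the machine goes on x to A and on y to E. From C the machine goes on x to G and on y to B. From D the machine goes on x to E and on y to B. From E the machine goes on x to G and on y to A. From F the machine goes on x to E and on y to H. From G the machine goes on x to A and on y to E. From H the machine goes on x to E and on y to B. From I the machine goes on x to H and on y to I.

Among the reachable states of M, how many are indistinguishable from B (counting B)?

First remove the unreachable states {C,D,F}; 6 states remain.
Start with accepting vs non-accepting: {B,I} | {A,E,G,H}.
Split {B,I} by δ(·,y) → {B} and {I}.
Refine {A,E,G,H} on symbol x: members go to different blocks, giving {E,G,H} and {A}.
Refine {E,G,H} on symbol x: members go to different blocks, giving {E,H} and {G}.
On input x, block {E,H} splits into {E} and {H}.
The partition is now stable with 6 blocks: {B} | {E} | {I} | {A} | {G} | {H}.
State B belongs to the block {B}, which has 1 states.

1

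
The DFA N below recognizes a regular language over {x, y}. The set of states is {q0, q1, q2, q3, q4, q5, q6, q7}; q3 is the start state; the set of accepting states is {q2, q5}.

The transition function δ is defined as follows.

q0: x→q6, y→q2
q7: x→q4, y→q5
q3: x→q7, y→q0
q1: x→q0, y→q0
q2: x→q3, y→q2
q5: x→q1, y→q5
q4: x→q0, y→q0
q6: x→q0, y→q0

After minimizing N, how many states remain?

3

All states are reachable from the start state.
Start with accepting vs non-accepting: {q2,q5} | {q0,q1,q3,q4,q6,q7}.
Refine {q0,q1,q3,q4,q6,q7} on symbol y: members go to different blocks, giving {q1,q3,q4,q6} and {q0,q7}.
The partition is now stable with 3 blocks: {q2,q5} | {q1,q3,q4,q6} | {q0,q7}.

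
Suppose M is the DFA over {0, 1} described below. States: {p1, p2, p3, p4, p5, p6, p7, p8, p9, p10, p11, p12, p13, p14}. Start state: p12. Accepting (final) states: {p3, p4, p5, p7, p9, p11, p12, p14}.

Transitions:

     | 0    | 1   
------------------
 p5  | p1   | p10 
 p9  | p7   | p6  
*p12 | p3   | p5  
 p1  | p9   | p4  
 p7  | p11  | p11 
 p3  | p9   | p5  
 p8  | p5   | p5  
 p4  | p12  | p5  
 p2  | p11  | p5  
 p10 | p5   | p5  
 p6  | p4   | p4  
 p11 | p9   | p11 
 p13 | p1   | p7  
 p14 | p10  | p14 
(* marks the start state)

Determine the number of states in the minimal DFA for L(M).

10

First remove the unreachable states {p2,p8,p13,p14}; 10 states remain.
P0 = {p3,p4,p5,p7,p9,p11,p12} | {p1,p6,p10}.
Refine {p3,p4,p5,p7,p9,p11,p12} on symbol 0: members go to different blocks, giving {p3,p4,p7,p9,p11,p12} and {p5}.
On input 1, block {p3,p4,p7,p9,p11,p12} splits into {p3,p4,p12} and {p7,p11} and {p9}.
On input 0, block {p3,p4,p12} splits into {p4,p12} and {p3}.
Refine {p4,p12} on symbol 0: members go to different blocks, giving {p4} and {p12}.
On input 0, block {p1,p6,p10} splits into {p1} and {p6} and {p10}.
On input 0, block {p7,p11} splits into {p7} and {p11}.
No further refinement is possible. Final partition (10 blocks): {p4} | {p1} | {p5} | {p7} | {p9} | {p3} | {p12} | {p6} | {p10} | {p11}.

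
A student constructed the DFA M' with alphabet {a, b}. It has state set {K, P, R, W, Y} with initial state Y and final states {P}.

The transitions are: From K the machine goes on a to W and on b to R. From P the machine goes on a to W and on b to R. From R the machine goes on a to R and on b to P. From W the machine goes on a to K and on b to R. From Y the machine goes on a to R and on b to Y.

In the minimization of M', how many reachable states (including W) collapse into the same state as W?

Every state is reachable, so we keep all 5.
Initial partition by acceptance: {P} | {K,R,W,Y}.
Split {K,R,W,Y} by δ(·,b) → {K,W,Y} and {R}.
Split {K,W,Y} by δ(·,a) → {K,W} and {Y}.
No further refinement is possible. Final partition (4 blocks): {P} | {K,W} | {R} | {Y}.
State W belongs to the block {K,W}, which has 2 states.

2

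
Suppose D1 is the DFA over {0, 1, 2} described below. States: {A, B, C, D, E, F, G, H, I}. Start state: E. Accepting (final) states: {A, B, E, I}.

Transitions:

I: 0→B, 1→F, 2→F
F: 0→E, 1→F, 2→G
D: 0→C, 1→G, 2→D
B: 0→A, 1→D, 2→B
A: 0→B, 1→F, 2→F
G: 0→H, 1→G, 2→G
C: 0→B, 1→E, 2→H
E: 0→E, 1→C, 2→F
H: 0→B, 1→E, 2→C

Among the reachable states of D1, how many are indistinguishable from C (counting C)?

States {I} cannot be reached from the start state, so discard them.
Start with accepting vs non-accepting: {A,B,E} | {C,D,F,G,H}.
On input 2, block {A,B,E} splits into {A,E} and {B}.
Split {A,E} by δ(·,0) → {A} and {E}.
On input 0, block {C,D,F,G,H} splits into {C,H} and {D,G} and {F}.
No further refinement is possible. Final partition (6 blocks): {A} | {C,H} | {B} | {E} | {D,G} | {F}.
The equivalence class containing C is {C,H}, of size 2.

2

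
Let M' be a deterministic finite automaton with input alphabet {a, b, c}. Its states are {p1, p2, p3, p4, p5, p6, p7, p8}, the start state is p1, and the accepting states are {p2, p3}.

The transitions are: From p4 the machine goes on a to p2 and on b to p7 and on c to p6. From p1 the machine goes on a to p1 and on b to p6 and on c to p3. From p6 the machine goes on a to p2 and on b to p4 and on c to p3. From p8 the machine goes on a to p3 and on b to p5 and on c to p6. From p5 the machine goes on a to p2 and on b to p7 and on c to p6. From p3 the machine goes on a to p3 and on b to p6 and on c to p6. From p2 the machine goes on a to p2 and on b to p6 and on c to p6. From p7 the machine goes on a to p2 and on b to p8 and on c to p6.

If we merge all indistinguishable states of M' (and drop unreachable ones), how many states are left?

4

Start with accepting vs non-accepting: {p2,p3} | {p1,p4,p5,p6,p7,p8}.
Refine {p1,p4,p5,p6,p7,p8} on symbol a: members go to different blocks, giving {p4,p5,p6,p7,p8} and {p1}.
Split {p4,p5,p6,p7,p8} by δ(·,c) → {p4,p5,p7,p8} and {p6}.
No further refinement is possible. Final partition (4 blocks): {p2,p3} | {p4,p5,p7,p8} | {p1} | {p6}.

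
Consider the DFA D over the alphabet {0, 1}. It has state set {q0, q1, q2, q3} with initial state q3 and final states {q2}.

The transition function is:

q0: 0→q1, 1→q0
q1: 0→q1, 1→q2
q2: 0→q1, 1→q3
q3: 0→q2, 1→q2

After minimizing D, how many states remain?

States {q0} cannot be reached from the start state, so discard them.
Initial partition by acceptance: {q2} | {q1,q3}.
Refine {q1,q3} on symbol 0: members go to different blocks, giving {q1} and {q3}.
No further refinement is possible. Final partition (3 blocks): {q2} | {q1} | {q3}.

3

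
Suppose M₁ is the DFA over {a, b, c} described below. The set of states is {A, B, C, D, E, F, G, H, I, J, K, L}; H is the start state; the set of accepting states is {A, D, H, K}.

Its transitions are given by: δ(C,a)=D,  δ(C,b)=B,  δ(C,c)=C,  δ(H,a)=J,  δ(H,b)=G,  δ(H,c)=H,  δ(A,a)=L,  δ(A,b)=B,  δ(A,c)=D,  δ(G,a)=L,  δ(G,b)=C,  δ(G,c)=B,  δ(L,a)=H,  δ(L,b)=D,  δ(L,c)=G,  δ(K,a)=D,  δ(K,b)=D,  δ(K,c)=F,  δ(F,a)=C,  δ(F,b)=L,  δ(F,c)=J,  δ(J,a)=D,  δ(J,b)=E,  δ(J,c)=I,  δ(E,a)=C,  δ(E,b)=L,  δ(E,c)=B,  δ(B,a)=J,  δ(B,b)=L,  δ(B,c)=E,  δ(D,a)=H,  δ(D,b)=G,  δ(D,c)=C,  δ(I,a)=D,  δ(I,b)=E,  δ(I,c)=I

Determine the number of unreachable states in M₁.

3

Starting at H and following transitions, the reachable set is {B, C, D, E, G, H, I, J, L}. That leaves A, F, K unreachable — 3 in total.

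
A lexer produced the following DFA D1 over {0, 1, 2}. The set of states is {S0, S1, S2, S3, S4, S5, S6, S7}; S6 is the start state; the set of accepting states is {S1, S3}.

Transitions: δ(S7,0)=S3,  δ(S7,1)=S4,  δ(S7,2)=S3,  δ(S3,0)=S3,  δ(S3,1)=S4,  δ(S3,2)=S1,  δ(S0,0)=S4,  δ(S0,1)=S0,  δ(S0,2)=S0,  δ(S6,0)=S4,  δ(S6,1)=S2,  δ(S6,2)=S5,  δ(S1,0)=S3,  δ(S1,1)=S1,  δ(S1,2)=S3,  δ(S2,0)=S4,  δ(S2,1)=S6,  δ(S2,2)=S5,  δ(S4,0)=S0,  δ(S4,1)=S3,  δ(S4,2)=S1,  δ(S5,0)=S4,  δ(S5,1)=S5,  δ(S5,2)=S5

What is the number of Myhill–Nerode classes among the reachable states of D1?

Reachable states from the start: {S0,S1,S2,S3,S4,S5,S6}. Unreachable: {S7} — drop them.
Start with accepting vs non-accepting: {S1,S3} | {S0,S2,S4,S5,S6}.
On input 1, block {S1,S3} splits into {S1} and {S3}.
Split {S0,S2,S4,S5,S6} by δ(·,1) → {S0,S2,S5,S6} and {S4}.
The partition is now stable with 4 blocks: {S1} | {S0,S2,S5,S6} | {S3} | {S4}.

4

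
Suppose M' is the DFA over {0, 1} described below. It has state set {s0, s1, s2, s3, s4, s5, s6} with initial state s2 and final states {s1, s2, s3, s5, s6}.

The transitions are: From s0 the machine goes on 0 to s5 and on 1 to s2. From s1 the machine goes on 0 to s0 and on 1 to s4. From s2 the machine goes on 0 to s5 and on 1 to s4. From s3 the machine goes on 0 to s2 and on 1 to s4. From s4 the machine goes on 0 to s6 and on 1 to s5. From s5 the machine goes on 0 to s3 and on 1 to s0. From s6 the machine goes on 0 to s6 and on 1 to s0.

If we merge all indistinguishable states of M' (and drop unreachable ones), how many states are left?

States {s1} cannot be reached from the start state, so discard them.
Initial partition by acceptance: {s2,s3,s5,s6} | {s0,s4}.
No further refinement is possible. Final partition (2 blocks): {s2,s3,s5,s6} | {s0,s4}.

2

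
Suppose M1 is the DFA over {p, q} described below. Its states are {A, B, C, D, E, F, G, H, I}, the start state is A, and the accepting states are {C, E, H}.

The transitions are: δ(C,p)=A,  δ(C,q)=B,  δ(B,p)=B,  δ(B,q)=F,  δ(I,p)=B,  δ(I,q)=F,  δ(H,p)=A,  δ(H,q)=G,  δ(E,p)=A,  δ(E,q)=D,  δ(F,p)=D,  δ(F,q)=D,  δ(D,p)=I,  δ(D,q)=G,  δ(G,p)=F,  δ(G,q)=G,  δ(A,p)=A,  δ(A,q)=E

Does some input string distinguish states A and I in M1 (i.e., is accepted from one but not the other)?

Reachable states from the start: {A,B,D,E,F,G,I}. Unreachable: {C,H} — drop them.
Start with accepting vs non-accepting: {E} | {A,B,D,F,G,I}.
Refine {A,B,D,F,G,I} on symbol q: members go to different blocks, giving {B,D,F,G,I} and {A}.
Stable partition: {E} | {B,D,F,G,I} | {A} — 3 equivalence classes.
A and I end up in different blocks, so they are distinguishable. For instance, the string 'q' is accepted from only A.

Yes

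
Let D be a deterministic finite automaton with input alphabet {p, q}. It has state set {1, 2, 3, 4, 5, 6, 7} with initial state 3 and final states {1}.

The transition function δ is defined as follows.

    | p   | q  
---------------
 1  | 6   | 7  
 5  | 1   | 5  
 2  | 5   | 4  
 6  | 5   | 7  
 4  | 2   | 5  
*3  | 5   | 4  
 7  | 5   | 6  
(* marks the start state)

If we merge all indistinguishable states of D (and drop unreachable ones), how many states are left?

Every state is reachable, so we keep all 7.
Start with accepting vs non-accepting: {1} | {2,3,4,5,6,7}.
On input p, block {2,3,4,5,6,7} splits into {2,3,4,6,7} and {5}.
Refine {2,3,4,6,7} on symbol p: members go to different blocks, giving {2,3,6,7} and {4}.
Split {2,3,6,7} by δ(·,q) → {2,3} and {6,7}.
No further refinement is possible. Final partition (5 blocks): {1} | {2,3} | {5} | {4} | {6,7}.

5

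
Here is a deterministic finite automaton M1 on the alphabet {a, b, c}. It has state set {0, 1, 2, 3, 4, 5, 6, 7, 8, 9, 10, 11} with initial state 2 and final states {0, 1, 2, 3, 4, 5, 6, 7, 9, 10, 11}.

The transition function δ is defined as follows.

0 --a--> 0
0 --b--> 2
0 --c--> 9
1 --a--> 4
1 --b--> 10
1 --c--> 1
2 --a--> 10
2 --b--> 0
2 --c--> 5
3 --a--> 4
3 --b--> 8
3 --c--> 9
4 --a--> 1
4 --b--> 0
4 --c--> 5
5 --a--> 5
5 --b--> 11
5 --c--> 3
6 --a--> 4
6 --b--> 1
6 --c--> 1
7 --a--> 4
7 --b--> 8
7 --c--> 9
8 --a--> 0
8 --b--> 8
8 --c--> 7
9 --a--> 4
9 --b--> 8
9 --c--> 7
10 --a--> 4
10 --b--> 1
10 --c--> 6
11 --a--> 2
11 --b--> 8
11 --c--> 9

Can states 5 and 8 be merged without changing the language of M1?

No

Every state is reachable, so we keep all 12.
Start with accepting vs non-accepting: {0,1,2,3,4,5,6,7,9,10,11} | {8}.
Refine {0,1,2,3,4,5,6,7,9,10,11} on symbol b: members go to different blocks, giving {0,1,2,4,5,6,10} and {3,7,9,11}.
Split {0,1,2,4,5,6,10} by δ(·,b) → {0,1,2,4,6,10} and {5}.
Split {0,1,2,4,6,10} by δ(·,c) → {1,6,10} and {2,4} and {0}.
Stable partition: {1,6,10} | {8} | {3,7,9,11} | {5} | {2,4} | {0} — 6 equivalence classes.
5 and 8 end up in different blocks, so they are distinguishable. For instance, the string 'ε' is accepted from only 5.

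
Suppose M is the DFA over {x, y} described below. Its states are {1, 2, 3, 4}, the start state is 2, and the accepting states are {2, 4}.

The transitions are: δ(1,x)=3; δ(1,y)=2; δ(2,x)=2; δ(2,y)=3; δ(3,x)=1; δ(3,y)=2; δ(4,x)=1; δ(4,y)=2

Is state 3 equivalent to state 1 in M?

First remove the unreachable states {4}; 3 states remain.
P0 = {2} | {1,3}.
Stable partition: {2} | {1,3} — 2 equivalence classes.
3 and 1 lie in the same block of the stable partition, so they are equivalent — no string distinguishes them.

Yes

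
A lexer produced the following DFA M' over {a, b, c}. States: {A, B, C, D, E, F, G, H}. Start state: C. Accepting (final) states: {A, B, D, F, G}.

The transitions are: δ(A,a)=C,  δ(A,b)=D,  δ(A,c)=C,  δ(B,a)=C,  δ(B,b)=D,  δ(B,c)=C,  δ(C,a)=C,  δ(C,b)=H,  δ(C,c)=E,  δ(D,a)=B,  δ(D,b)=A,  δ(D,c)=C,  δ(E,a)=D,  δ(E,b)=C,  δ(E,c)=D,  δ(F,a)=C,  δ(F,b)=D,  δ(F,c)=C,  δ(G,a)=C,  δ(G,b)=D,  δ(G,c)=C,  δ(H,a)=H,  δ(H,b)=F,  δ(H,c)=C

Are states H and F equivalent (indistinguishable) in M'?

No

First remove the unreachable states {G}; 7 states remain.
P0 = {A,B,D,F} | {C,E,H}.
On input a, block {A,B,D,F} splits into {A,B,F} and {D}.
Split {C,E,H} by δ(·,a) → {C,H} and {E}.
Refine {C,H} on symbol b: members go to different blocks, giving {C} and {H}.
No further refinement is possible. Final partition (5 blocks): {A,B,F} | {C} | {D} | {E} | {H}.
H and F end up in different blocks, so they are distinguishable. For instance, the string 'ε' is accepted from only F.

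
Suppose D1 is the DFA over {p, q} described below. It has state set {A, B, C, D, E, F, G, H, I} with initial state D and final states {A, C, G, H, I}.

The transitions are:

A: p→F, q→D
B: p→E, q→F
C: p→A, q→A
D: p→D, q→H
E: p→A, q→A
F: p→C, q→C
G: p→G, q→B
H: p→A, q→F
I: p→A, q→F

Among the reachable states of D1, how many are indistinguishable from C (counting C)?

Reachable states from the start: {A,C,D,F,H}. Unreachable: {B,E,G,I} — drop them.
Start with accepting vs non-accepting: {A,C,H} | {D,F}.
Split {A,C,H} by δ(·,p) → {C,H} and {A}.
Split {C,H} by δ(·,q) → {C} and {H}.
On input p, block {D,F} splits into {D} and {F}.
Stable partition: {C} | {D} | {A} | {H} | {F} — 5 equivalence classes.
State C belongs to the block {C}, which has 1 states.

1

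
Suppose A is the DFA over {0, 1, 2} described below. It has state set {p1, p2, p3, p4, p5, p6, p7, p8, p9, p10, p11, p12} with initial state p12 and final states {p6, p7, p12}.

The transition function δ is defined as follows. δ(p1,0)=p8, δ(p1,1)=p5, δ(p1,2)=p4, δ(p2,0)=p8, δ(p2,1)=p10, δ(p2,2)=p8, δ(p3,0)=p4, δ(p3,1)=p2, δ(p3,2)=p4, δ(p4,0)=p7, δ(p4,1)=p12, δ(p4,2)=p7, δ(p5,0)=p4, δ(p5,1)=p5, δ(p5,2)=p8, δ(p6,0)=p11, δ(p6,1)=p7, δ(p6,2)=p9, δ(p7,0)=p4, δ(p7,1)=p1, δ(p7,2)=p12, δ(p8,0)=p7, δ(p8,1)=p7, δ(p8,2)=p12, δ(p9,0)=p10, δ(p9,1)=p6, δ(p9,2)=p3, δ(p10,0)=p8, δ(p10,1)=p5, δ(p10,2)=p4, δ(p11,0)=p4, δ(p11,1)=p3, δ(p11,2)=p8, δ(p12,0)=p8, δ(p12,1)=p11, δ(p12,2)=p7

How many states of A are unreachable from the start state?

2

Starting at p12 and following transitions, the reachable set is {p1, p2, p3, p4, p5, p7, p8, p10, p11, p12}. That leaves p6, p9 unreachable — 2 in total.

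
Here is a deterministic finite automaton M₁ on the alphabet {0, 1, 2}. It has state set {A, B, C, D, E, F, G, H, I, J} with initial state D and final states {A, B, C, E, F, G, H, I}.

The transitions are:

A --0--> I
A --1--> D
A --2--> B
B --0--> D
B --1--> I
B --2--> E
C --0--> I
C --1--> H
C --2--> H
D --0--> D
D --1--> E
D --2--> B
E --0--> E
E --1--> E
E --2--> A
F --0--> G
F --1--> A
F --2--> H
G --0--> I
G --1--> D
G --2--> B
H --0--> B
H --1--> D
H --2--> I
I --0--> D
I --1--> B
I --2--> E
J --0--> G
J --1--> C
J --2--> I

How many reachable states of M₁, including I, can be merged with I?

States {C,F,G,H,J} cannot be reached from the start state, so discard them.
P0 = {A,B,E,I} | {D}.
Refine {A,B,E,I} on symbol 0: members go to different blocks, giving {A,E} and {B,I}.
Refine {A,E} on symbol 0: members go to different blocks, giving {A} and {E}.
The partition is now stable with 4 blocks: {A} | {D} | {B,I} | {E}.
The equivalence class containing I is {B,I}, of size 2.

2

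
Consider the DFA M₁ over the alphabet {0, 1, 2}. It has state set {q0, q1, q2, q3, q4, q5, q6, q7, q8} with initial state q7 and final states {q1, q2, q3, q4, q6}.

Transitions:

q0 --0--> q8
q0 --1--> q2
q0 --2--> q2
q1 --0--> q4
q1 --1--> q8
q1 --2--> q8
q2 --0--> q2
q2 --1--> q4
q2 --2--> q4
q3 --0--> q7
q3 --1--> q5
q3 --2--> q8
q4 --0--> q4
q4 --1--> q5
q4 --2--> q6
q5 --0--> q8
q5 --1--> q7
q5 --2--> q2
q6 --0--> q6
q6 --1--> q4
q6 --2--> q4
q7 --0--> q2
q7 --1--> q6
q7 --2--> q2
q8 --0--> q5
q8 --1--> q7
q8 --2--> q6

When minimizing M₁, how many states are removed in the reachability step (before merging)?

3

Starting at q7 and following transitions, the reachable set is {q2, q4, q5, q6, q7, q8}. That leaves q0, q1, q3 unreachable — 3 in total.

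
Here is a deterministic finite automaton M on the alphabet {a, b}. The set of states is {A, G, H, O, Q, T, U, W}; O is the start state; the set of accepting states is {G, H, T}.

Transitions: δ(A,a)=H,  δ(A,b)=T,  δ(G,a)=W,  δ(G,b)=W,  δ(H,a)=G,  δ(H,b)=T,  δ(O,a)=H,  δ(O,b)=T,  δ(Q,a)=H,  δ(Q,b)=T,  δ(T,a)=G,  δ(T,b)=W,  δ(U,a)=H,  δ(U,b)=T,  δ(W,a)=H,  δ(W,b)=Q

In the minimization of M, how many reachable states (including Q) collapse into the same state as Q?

First remove the unreachable states {A,U}; 6 states remain.
P0 = {G,H,T} | {O,Q,W}.
Split {G,H,T} by δ(·,a) → {H,T} and {G}.
Split {H,T} by δ(·,b) → {H} and {T}.
Refine {O,Q,W} on symbol b: members go to different blocks, giving {O,Q} and {W}.
The partition is now stable with 5 blocks: {H} | {O,Q} | {G} | {T} | {W}.
State Q belongs to the block {O,Q}, which has 2 states.

2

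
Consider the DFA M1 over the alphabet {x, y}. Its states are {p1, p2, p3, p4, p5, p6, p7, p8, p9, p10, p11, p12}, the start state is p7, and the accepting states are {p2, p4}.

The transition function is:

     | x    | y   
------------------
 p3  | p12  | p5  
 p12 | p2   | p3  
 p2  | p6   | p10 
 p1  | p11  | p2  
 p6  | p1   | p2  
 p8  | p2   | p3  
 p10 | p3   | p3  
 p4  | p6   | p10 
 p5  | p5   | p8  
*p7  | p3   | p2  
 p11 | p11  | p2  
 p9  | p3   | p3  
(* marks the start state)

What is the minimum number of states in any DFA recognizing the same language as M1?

States {p4,p9} cannot be reached from the start state, so discard them.
Start with accepting vs non-accepting: {p2} | {p1,p3,p5,p6,p7,p8,p10,p11,p12}.
Split {p1,p3,p5,p6,p7,p8,p10,p11,p12} by δ(·,x) → {p1,p3,p5,p6,p7,p10,p11} and {p8,p12}.
Refine {p1,p3,p5,p6,p7,p10,p11} on symbol x: members go to different blocks, giving {p1,p5,p6,p7,p10,p11} and {p3}.
Split {p1,p5,p6,p7,p10,p11} by δ(·,x) → {p1,p5,p6,p11} and {p7,p10}.
Refine {p1,p5,p6,p11} on symbol y: members go to different blocks, giving {p1,p6,p11} and {p5}.
Refine {p7,p10} on symbol y: members go to different blocks, giving {p7} and {p10}.
No further refinement is possible. Final partition (7 blocks): {p2} | {p1,p6,p11} | {p8,p12} | {p3} | {p7} | {p5} | {p10}.

7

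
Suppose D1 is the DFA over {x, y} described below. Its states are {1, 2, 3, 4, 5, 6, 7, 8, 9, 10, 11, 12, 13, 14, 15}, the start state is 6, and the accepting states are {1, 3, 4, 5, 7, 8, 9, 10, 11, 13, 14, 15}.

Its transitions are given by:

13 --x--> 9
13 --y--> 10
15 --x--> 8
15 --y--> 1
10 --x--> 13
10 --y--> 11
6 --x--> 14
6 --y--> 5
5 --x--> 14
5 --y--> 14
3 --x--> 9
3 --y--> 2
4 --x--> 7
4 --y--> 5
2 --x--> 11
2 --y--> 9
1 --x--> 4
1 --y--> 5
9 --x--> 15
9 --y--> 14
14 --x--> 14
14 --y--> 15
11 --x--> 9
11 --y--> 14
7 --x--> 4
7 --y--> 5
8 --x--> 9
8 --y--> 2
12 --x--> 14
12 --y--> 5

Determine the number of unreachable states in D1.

4

Starting at 6 and following transitions, the reachable set is {1, 2, 4, 5, 6, 7, 8, 9, 11, 14, 15}. That leaves 3, 10, 12, 13 unreachable — 4 in total.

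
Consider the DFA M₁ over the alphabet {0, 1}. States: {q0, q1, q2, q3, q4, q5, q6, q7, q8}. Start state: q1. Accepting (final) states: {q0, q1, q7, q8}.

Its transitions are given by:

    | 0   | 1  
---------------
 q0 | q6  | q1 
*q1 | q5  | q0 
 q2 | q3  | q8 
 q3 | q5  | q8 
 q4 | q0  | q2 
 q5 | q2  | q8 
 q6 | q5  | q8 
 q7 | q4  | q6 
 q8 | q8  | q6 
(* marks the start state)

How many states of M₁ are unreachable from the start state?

2

BFS from q1 reaches {q0, q1, q2, q3, q5, q6, q8}; the 2 state(s) q4, q7 are never visited.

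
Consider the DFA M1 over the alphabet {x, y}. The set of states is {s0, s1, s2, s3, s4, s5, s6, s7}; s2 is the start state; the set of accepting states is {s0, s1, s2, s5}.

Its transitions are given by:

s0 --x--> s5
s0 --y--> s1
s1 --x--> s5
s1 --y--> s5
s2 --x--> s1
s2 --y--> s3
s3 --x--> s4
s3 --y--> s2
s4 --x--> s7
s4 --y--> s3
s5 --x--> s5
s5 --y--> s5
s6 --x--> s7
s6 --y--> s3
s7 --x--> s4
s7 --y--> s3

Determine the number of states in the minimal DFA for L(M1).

4

Reachable states from the start: {s1,s2,s3,s4,s5,s7}. Unreachable: {s0,s6} — drop them.
Start with accepting vs non-accepting: {s1,s2,s5} | {s3,s4,s7}.
On input y, block {s1,s2,s5} splits into {s1,s5} and {s2}.
On input y, block {s3,s4,s7} splits into {s4,s7} and {s3}.
Stable partition: {s1,s5} | {s4,s7} | {s2} | {s3} — 4 equivalence classes.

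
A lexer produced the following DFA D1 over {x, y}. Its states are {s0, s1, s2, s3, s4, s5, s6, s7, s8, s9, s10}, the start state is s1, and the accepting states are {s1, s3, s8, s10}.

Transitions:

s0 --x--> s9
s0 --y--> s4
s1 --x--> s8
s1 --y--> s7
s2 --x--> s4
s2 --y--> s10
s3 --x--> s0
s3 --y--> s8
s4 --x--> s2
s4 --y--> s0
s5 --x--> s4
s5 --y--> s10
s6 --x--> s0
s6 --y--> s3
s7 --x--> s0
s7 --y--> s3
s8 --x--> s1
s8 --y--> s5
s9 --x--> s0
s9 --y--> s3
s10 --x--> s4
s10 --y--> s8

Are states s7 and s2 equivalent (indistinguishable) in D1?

First remove the unreachable states {s6}; 10 states remain.
P0 = {s1,s3,s8,s10} | {s0,s2,s4,s5,s7,s9}.
On input x, block {s1,s3,s8,s10} splits into {s1,s8} and {s3,s10}.
Split {s0,s2,s4,s5,s7,s9} by δ(·,y) → {s2,s5,s7,s9} and {s0,s4}.
No further refinement is possible. Final partition (4 blocks): {s1,s8} | {s2,s5,s7,s9} | {s3,s10} | {s0,s4}.
s7 and s2 lie in the same block of the stable partition, so they are equivalent — no string distinguishes them.

Yes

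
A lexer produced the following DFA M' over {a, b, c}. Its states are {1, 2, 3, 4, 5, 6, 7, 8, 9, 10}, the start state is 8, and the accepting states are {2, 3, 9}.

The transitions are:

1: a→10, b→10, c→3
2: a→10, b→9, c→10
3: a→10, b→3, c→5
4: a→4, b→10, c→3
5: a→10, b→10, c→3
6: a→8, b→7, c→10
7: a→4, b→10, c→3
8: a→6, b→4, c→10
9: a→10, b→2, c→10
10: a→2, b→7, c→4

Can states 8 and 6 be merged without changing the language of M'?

First remove the unreachable states {1}; 9 states remain.
P0 = {2,3,9} | {4,5,6,7,8,10}.
On input a, block {4,5,6,7,8,10} splits into {4,5,6,7,8} and {10}.
Split {2,3,9} by δ(·,c) → {2,9} and {3}.
Refine {4,5,6,7,8} on symbol a: members go to different blocks, giving {4,6,7,8} and {5}.
Split {4,6,7,8} by δ(·,b) → {4,7} and {6,8}.
No further refinement is possible. Final partition (6 blocks): {2,9} | {4,7} | {10} | {3} | {5} | {6,8}.
8 and 6 lie in the same block of the stable partition, so they are equivalent — no string distinguishes them.

Yes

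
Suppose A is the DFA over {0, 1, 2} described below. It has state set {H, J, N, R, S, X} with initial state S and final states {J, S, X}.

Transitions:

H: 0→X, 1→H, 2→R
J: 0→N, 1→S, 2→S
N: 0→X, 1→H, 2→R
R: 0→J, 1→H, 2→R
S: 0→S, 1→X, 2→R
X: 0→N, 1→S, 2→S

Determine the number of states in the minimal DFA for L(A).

3

P0 = {J,S,X} | {H,N,R}.
On input 0, block {J,S,X} splits into {J,X} and {S}.
Stable partition: {J,X} | {H,N,R} | {S} — 3 equivalence classes.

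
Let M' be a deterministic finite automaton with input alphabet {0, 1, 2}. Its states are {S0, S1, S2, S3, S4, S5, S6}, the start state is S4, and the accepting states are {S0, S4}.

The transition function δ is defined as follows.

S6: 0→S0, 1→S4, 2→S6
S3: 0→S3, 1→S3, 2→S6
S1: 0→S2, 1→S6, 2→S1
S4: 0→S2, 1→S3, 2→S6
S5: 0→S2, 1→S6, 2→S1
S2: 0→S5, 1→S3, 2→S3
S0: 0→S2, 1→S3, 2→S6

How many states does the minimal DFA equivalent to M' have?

Start with accepting vs non-accepting: {S0,S4} | {S1,S2,S3,S5,S6}.
Split {S1,S2,S3,S5,S6} by δ(·,0) → {S1,S2,S3,S5} and {S6}.
On input 1, block {S1,S2,S3,S5} splits into {S1,S5} and {S2,S3}.
Split {S2,S3} by δ(·,0) → {S2} and {S3}.
No further refinement is possible. Final partition (5 blocks): {S0,S4} | {S1,S5} | {S6} | {S2} | {S3}.

5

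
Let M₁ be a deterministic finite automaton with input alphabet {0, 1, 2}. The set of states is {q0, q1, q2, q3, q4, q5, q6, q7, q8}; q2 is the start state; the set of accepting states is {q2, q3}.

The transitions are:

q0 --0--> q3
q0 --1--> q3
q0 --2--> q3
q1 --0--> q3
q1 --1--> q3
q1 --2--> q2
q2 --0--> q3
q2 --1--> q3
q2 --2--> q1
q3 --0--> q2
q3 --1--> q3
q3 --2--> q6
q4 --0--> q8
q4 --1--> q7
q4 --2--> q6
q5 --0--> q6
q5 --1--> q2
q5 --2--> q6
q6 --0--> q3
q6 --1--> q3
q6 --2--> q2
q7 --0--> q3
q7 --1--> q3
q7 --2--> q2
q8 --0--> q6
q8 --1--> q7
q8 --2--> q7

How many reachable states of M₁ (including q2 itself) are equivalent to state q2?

2

States {q0,q4,q5,q7,q8} cannot be reached from the start state, so discard them.
P0 = {q2,q3} | {q1,q6}.
Stable partition: {q2,q3} | {q1,q6} — 2 equivalence classes.
State q2 belongs to the block {q2,q3}, which has 2 states.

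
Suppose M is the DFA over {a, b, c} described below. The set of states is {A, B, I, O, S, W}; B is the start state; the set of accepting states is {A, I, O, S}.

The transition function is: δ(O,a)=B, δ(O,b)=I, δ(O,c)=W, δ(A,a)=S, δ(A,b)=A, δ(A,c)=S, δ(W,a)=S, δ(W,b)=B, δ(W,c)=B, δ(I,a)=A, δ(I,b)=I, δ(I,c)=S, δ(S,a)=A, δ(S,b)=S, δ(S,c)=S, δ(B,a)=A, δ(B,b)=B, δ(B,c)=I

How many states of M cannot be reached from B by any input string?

Starting at B and following transitions, the reachable set is {A, B, I, S}. That leaves O, W unreachable — 2 in total.

2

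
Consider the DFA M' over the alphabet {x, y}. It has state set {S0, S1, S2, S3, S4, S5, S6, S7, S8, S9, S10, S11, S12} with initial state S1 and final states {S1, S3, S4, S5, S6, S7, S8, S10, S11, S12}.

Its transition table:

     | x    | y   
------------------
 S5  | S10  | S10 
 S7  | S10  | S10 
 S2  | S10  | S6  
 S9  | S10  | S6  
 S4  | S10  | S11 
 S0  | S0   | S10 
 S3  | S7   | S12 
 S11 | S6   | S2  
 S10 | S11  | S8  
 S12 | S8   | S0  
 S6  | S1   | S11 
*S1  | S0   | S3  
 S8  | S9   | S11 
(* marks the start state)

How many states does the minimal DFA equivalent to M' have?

10

Reachable states from the start: {S0,S1,S2,S3,S6,S7,S8,S9,S10,S11,S12}. Unreachable: {S4,S5} — drop them.
Initial partition by acceptance: {S1,S3,S6,S7,S8,S10,S11,S12} | {S0,S2,S9}.
On input x, block {S1,S3,S6,S7,S8,S10,S11,S12} splits into {S3,S6,S7,S10,S11,S12} and {S1,S8}.
On input x, block {S3,S6,S7,S10,S11,S12} splits into {S3,S7,S10,S11} and {S6,S12}.
On input x, block {S3,S7,S10,S11} splits into {S3,S7,S10} and {S11}.
Refine {S3,S7,S10} on symbol x: members go to different blocks, giving {S3,S7} and {S10}.
Split {S3,S7} by δ(·,x) → {S3} and {S7}.
Split {S0,S2,S9} by δ(·,x) → {S2,S9} and {S0}.
Refine {S1,S8} on symbol x: members go to different blocks, giving {S1} and {S8}.
Refine {S6,S12} on symbol x: members go to different blocks, giving {S6} and {S12}.
Stable partition: {S3} | {S2,S9} | {S1} | {S6} | {S11} | {S10} | {S7} | {S0} | {S8} | {S12} — 10 equivalence classes.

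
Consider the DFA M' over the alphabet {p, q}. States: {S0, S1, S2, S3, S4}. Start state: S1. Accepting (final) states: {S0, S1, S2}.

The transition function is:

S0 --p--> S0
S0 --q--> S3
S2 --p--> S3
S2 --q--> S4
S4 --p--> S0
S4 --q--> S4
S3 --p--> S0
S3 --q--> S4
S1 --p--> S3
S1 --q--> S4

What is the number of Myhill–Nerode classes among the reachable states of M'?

States {S2} cannot be reached from the start state, so discard them.
Start with accepting vs non-accepting: {S0,S1} | {S3,S4}.
Split {S0,S1} by δ(·,p) → {S0} and {S1}.
Stable partition: {S0} | {S3,S4} | {S1} — 3 equivalence classes.

3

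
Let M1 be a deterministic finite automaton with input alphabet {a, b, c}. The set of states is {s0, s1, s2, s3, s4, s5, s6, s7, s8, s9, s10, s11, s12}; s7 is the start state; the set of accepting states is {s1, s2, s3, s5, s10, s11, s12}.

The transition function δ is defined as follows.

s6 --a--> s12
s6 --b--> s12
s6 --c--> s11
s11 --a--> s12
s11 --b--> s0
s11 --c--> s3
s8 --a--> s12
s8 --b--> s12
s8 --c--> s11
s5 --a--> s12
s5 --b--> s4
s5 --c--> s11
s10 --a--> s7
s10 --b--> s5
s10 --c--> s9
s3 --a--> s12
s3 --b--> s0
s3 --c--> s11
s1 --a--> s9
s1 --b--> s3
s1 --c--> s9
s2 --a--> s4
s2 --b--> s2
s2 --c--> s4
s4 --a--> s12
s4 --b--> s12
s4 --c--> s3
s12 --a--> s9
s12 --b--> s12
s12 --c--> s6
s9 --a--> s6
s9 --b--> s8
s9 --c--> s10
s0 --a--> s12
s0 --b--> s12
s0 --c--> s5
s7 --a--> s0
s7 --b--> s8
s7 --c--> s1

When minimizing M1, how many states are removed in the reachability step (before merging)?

1

No path from s7 leads to s2; the other 12 states are all reachable.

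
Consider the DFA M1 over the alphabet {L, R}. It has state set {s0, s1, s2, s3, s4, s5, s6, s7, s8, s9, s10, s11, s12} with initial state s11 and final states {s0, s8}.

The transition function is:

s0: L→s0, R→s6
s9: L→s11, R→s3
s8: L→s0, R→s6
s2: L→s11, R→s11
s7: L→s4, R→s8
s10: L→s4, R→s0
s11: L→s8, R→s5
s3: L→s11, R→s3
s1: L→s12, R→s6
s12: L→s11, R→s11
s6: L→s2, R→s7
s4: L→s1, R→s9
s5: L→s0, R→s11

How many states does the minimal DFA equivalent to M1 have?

States {s10} cannot be reached from the start state, so discard them.
Start with accepting vs non-accepting: {s0,s8} | {s1,s2,s3,s4,s5,s6,s7,s9,s11,s12}.
Refine {s1,s2,s3,s4,s5,s6,s7,s9,s11,s12} on symbol L: members go to different blocks, giving {s1,s2,s3,s4,s6,s7,s9,s12} and {s5,s11}.
Refine {s1,s2,s3,s4,s6,s7,s9,s12} on symbol L: members go to different blocks, giving {s1,s4,s6,s7} and {s2,s3,s9,s12}.
Refine {s1,s4,s6,s7} on symbol L: members go to different blocks, giving {s1,s6} and {s4,s7}.
Split {s1,s6} by δ(·,R) → {s1} and {s6}.
On input R, block {s2,s3,s9,s12} splits into {s2,s12} and {s3,s9}.
Split {s4,s7} by δ(·,L) → {s4} and {s7}.
The partition is now stable with 8 blocks: {s0,s8} | {s1} | {s5,s11} | {s2,s12} | {s4} | {s6} | {s3,s9} | {s7}.

8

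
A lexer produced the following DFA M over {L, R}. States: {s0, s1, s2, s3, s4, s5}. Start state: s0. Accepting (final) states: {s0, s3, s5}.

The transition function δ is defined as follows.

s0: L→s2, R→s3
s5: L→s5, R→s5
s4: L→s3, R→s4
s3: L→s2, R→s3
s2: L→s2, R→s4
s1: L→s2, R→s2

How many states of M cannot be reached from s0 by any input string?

Starting at s0 and following transitions, the reachable set is {s0, s2, s3, s4}. That leaves s1, s5 unreachable — 2 in total.

2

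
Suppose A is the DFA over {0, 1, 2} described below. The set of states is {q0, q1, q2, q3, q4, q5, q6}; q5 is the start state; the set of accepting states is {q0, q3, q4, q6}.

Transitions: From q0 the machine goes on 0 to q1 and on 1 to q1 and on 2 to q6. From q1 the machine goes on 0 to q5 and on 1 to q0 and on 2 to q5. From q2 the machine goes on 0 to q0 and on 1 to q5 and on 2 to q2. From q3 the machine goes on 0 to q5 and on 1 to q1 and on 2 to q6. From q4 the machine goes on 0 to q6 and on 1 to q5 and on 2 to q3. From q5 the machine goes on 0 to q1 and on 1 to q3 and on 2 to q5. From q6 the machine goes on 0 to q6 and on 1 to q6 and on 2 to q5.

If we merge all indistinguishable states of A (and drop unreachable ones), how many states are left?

3

States {q2,q4} cannot be reached from the start state, so discard them.
P0 = {q0,q3,q6} | {q1,q5}.
Split {q0,q3,q6} by δ(·,0) → {q0,q3} and {q6}.
No further refinement is possible. Final partition (3 blocks): {q0,q3} | {q1,q5} | {q6}.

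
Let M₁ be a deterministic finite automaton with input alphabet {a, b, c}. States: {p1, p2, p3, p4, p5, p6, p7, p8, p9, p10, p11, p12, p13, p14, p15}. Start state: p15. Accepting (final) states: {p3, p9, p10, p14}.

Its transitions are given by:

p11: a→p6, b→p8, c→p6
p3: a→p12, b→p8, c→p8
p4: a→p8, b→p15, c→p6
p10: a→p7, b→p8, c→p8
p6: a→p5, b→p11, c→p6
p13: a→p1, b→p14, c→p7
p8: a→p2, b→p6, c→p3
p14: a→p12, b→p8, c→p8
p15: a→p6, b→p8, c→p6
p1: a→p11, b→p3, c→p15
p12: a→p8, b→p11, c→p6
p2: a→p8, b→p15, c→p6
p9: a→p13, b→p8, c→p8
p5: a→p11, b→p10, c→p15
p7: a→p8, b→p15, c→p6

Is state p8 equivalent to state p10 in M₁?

No

Reachable states from the start: {p2,p3,p5,p6,p7,p8,p10,p11,p12,p15}. Unreachable: {p1,p4,p9,p13,p14} — drop them.
Start with accepting vs non-accepting: {p3,p10} | {p2,p5,p6,p7,p8,p11,p12,p15}.
Split {p2,p5,p6,p7,p8,p11,p12,p15} by δ(·,b) → {p2,p6,p7,p8,p11,p12,p15} and {p5}.
Refine {p2,p6,p7,p8,p11,p12,p15} on symbol a: members go to different blocks, giving {p2,p7,p8,p11,p12,p15} and {p6}.
Refine {p2,p7,p8,p11,p12,p15} on symbol a: members go to different blocks, giving {p2,p7,p8,p12} and {p11,p15}.
Split {p2,p7,p8,p12} by δ(·,b) → {p2,p7,p12} and {p8}.
No further refinement is possible. Final partition (6 blocks): {p3,p10} | {p2,p7,p12} | {p5} | {p6} | {p11,p15} | {p8}.
p8 and p10 end up in different blocks, so they are distinguishable. For instance, the string 'ε' is accepted from only p10.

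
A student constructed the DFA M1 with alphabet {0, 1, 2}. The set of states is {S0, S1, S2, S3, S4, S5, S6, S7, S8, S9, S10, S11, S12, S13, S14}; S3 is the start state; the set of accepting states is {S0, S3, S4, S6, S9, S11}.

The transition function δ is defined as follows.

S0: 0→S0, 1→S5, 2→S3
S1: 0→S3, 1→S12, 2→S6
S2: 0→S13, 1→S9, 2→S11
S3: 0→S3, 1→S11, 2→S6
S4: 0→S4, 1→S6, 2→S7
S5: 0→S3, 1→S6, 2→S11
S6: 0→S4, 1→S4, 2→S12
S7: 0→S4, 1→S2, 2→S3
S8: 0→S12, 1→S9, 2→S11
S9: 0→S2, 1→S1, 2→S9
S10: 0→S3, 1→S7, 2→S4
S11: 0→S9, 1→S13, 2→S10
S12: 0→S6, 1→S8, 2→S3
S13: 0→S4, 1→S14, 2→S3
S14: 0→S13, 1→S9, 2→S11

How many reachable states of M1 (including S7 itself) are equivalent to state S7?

3

First remove the unreachable states {S0,S5}; 13 states remain.
Start with accepting vs non-accepting: {S3,S4,S6,S9,S11} | {S1,S2,S7,S8,S10,S12,S13,S14}.
On input 0, block {S3,S4,S6,S9,S11} splits into {S3,S4,S6,S11} and {S9}.
On input 0, block {S3,S4,S6,S11} splits into {S3,S4,S6} and {S11}.
On input 1, block {S3,S4,S6} splits into {S4,S6} and {S3}.
Refine {S1,S2,S7,S8,S10,S12,S13,S14} on symbol 0: members go to different blocks, giving {S2,S8,S14} and {S7,S12,S13} and {S1,S10}.
No further refinement is possible. Final partition (7 blocks): {S4,S6} | {S2,S8,S14} | {S9} | {S11} | {S3} | {S7,S12,S13} | {S1,S10}.
The equivalence class containing S7 is {S7,S12,S13}, of size 3.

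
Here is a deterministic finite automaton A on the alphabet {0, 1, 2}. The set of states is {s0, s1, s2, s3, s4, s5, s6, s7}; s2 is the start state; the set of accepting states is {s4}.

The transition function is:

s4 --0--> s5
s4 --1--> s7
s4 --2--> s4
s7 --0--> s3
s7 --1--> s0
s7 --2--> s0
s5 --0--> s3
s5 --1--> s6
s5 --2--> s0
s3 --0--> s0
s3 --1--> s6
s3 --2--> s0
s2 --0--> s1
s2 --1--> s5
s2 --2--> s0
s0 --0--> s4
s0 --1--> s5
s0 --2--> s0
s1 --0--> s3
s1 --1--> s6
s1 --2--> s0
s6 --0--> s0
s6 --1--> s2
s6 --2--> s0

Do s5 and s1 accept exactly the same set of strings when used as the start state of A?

Yes

Every state is reachable, so we keep all 8.
Initial partition by acceptance: {s4} | {s0,s1,s2,s3,s5,s6,s7}.
Refine {s0,s1,s2,s3,s5,s6,s7} on symbol 0: members go to different blocks, giving {s1,s2,s3,s5,s6,s7} and {s0}.
On input 0, block {s1,s2,s3,s5,s6,s7} splits into {s1,s2,s5,s7} and {s3,s6}.
On input 0, block {s1,s2,s5,s7} splits into {s1,s5,s7} and {s2}.
Refine {s1,s5,s7} on symbol 1: members go to different blocks, giving {s1,s5} and {s7}.
On input 1, block {s3,s6} splits into {s3} and {s6}.
The partition is now stable with 7 blocks: {s4} | {s1,s5} | {s0} | {s3} | {s2} | {s7} | {s6}.
s5 and s1 lie in the same block of the stable partition, so they are equivalent — no string distinguishes them.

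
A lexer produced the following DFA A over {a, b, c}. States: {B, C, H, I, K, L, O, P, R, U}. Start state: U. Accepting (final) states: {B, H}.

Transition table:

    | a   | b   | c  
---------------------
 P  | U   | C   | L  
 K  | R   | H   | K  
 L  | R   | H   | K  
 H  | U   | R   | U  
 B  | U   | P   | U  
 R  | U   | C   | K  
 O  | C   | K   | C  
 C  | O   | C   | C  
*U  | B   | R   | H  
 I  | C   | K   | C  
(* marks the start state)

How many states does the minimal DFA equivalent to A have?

States {I} cannot be reached from the start state, so discard them.
Initial partition by acceptance: {B,H} | {C,K,L,O,P,R,U}.
On input a, block {C,K,L,O,P,R,U} splits into {C,K,L,O,P,R} and {U}.
Split {C,K,L,O,P,R} by δ(·,a) → {C,K,L,O} and {P,R}.
On input a, block {C,K,L,O} splits into {K,L} and {C,O}.
Split {C,O} by δ(·,b) → {C} and {O}.
Stable partition: {B,H} | {K,L} | {U} | {P,R} | {C} | {O} — 6 equivalence classes.

6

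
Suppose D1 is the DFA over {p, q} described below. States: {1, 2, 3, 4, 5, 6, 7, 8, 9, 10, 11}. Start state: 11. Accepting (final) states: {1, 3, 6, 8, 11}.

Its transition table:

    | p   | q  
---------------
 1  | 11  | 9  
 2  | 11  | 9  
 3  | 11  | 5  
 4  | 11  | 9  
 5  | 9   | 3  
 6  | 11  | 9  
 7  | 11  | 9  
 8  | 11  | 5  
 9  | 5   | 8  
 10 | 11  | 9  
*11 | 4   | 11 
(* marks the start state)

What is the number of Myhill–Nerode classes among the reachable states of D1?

4

Reachable states from the start: {3,4,5,8,9,11}. Unreachable: {1,2,6,7,10} — drop them.
Start with accepting vs non-accepting: {3,8,11} | {4,5,9}.
Split {3,8,11} by δ(·,p) → {3,8} and {11}.
Refine {4,5,9} on symbol p: members go to different blocks, giving {5,9} and {4}.
No further refinement is possible. Final partition (4 blocks): {3,8} | {5,9} | {11} | {4}.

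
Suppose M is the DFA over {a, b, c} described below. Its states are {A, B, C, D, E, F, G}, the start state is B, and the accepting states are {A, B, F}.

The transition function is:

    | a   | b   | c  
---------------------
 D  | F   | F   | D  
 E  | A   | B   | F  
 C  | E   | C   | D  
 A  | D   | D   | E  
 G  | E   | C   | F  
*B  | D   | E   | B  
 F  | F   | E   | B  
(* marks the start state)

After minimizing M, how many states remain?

Reachable states from the start: {A,B,D,E,F}. Unreachable: {C,G} — drop them.
Start with accepting vs non-accepting: {A,B,F} | {D,E}.
On input a, block {A,B,F} splits into {A,B} and {F}.
Refine {A,B} on symbol c: members go to different blocks, giving {A} and {B}.
Split {D,E} by δ(·,a) → {D} and {E}.
The partition is now stable with 5 blocks: {A} | {D} | {F} | {B} | {E}.

5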